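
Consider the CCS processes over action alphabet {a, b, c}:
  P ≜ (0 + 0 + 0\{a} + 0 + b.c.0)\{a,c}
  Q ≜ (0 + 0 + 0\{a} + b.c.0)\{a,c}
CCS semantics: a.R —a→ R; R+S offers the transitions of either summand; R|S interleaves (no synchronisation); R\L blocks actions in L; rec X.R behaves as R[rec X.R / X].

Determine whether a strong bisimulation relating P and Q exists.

Reachable graph of P (2 states):
  s0 = (0 + 0 + 0\{a} + 0 + b.c.0)\{a,c} :: =b=> s1
  s1 = (c.0)\{a,c} :: stopped
Reachable graph of Q (2 states):
  t0 = (0 + 0 + 0\{a} + b.c.0)\{a,c} :: =b=> t1
  t1 = (c.0)\{a,c} :: stopped
Coarsest stable partition (strong bisimilarity classes):
  B0 = {s0, t0}
  B1 = {s1, t1}
s0 ∈ B0, t0 ∈ B0 → same block

bisimilar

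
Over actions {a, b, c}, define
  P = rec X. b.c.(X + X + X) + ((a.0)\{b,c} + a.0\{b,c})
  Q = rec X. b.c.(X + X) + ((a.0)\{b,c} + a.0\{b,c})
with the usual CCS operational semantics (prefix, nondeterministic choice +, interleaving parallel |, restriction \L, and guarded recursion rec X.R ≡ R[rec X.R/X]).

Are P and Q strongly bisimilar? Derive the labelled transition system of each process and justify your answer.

P ~ Q

LTS(P): 4 reachable states
  m0 = rec X. b.c.(X + X + X) + ((a.0)\{b,c} + a.0\{b,c}) | ··a··> m1, ··b··> m2
  m1 = 0\{b,c} | (no moves)
  m2 = c.((rec X. b.c.(X + X + X) + ((a.0)\{b,c} + a.0\{b,c})) + (rec X. b.c.(X + X + X) + ((a.0)\{b,c} + a.0\{b,c})) + (rec X. b.c.(X + X + X) + ((a.0)\{b,c} + a.0\{b,c}))) | ··c··> m3
  m3 = (rec X. b.c.(X + X + X) + ((a.0)\{b,c} + a.0\{b,c})) + (rec X. b.c.(X + X + X) + ((a.0)\{b,c} + a.0\{b,c})) + (rec X. b.c.(X + X + X) + ((a.0)\{b,c} + a.0\{b,c})) | ··a··> m1, ··b··> m2
LTS(Q): 4 reachable states
  n0 = rec X. b.c.(X + X) + ((a.0)\{b,c} + a.0\{b,c}) | ··a··> n1, ··b··> n2
  n1 = 0\{b,c} | (no moves)
  n2 = c.((rec X. b.c.(X + X) + ((a.0)\{b,c} + a.0\{b,c})) + (rec X. b.c.(X + X) + ((a.0)\{b,c} + a.0\{b,c}))) | ··c··> n3
  n3 = (rec X. b.c.(X + X) + ((a.0)\{b,c} + a.0\{b,c})) + (rec X. b.c.(X + X) + ((a.0)\{b,c} + a.0\{b,c})) | ··a··> n1, ··b··> n2
Bisimilarity quotient blocks:
  B0 = {m0, m3, n0, n3}
  B1 = {m2, n2}
  B2 = {m1, n1}
m0 ∈ B0, n0 ∈ B0 → same block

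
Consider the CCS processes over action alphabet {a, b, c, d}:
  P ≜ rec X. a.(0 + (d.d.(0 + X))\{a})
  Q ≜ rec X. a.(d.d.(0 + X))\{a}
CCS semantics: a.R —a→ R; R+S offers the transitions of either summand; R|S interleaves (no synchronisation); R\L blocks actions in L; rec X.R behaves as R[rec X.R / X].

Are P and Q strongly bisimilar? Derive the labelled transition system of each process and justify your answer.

YES

LTS(P): 4 reachable states
  p0 = rec X. a.(0 + (d.d.(0 + X))\{a}) :: --a--▸ p1
  p1 = 0 + (d.d.(0 + (rec X. a.(0 + (d.d.(0 + X))\{a}))))\{a} :: --d--▸ p2
  p2 = (d.(0 + (rec X. a.(0 + (d.d.(0 + X))\{a}))))\{a} :: --d--▸ p3
  p3 = (0 + (rec X. a.(0 + (d.d.(0 + X))\{a})))\{a} :: ·
LTS(Q): 4 reachable states
  q0 = rec X. a.(d.d.(0 + X))\{a} :: --a--▸ q1
  q1 = (d.d.(0 + (rec X. a.(d.d.(0 + X))\{a})))\{a} :: --d--▸ q2
  q2 = (d.(0 + (rec X. a.(d.d.(0 + X))\{a})))\{a} :: --d--▸ q3
  q3 = (0 + (rec X. a.(d.d.(0 + X))\{a}))\{a} :: ·
Bisimilarity quotient blocks:
  B0 = {p0, q0}
  B1 = {p1, q1}
  B2 = {p2, q2}
  B3 = {p3, q3}
p0 ∈ B0, q0 ∈ B0 → same block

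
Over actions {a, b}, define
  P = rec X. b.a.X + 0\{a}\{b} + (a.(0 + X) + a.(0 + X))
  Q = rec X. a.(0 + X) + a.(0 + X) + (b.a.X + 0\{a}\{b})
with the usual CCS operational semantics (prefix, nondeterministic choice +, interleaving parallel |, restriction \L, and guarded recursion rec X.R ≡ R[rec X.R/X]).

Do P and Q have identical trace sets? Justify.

P's transition system — 3 states:
  s0 = rec X. b.a.X + 0\{a}\{b} + (a.(0 + X) + a.(0 + X)) has moves =a=> s1, =b=> s2
  s1 = 0 + (rec X. b.a.X + 0\{a}\{b} + (a.(0 + X) + a.(0 + X))) has moves =a=> s1, =b=> s2
  s2 = a.(rec X. b.a.X + 0\{a}\{b} + (a.(0 + X) + a.(0 + X))) has moves =a=> s0
Q's transition system — 3 states:
  t0 = rec X. a.(0 + X) + a.(0 + X) + (b.a.X + 0\{a}\{b}) has moves =a=> t1, =b=> t2
  t1 = 0 + (rec X. a.(0 + X) + a.(0 + X) + (b.a.X + 0\{a}\{b})) has moves =a=> t1, =b=> t2
  t2 = a.(rec X. a.(0 + X) + a.(0 + X) + (b.a.X + 0\{a}\{b})) has moves =a=> t0
Coarsest stable partition (strong bisimilarity classes):
  B0 = {s0, s1, t0, t1}
  B1 = {s2, t2}
s0 ∈ B0, t0 ∈ B0 → same block
Bisimilar ⇒ trace-equivalent.

YES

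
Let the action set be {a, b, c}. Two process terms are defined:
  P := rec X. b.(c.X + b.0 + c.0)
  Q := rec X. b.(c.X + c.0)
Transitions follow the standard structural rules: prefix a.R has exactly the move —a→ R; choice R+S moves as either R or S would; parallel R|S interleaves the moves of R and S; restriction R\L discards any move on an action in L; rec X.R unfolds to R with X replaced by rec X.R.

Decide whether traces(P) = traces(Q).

NO — witness ⟨bb⟩

Reachable graph of P (3 states):
  m0 = rec X. b.(c.X + b.0 + c.0) has moves -b-> m1
  m1 = c.(rec X. b.(c.X + b.0 + c.0)) + b.0 + c.0 has moves -b-> m2, -c-> m0, -c-> m2
  m2 = 0 has moves stopped
Reachable graph of Q (3 states):
  n0 = rec X. b.(c.X + c.0) has moves -b-> n1
  n1 = c.(rec X. b.(c.X + c.0)) + c.0 has moves -c-> n0, -c-> n2
  n2 = 0 has moves stopped
Executing bb from P (initial set {m0}):
  [1] b ⇒ {m1}
  [2] b ⇒ {m2}
  — P admits the full trace.
Executing bb from Q (initial set {n0}):
  [1] b ⇒ {n1}
  [2] b ⇒ ∅ (Q stuck)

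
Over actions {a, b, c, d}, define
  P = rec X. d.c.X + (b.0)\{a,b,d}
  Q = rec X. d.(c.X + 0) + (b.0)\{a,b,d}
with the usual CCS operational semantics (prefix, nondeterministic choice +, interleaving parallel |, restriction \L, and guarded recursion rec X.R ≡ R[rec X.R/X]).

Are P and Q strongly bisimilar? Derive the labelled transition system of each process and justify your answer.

Reachable graph of P (2 states):
  u0 = rec X. d.c.X + (b.0)\{a,b,d} :: —d→ u1
  u1 = c.(rec X. d.c.X + (b.0)\{a,b,d}) :: —c→ u0
Reachable graph of Q (2 states):
  v0 = rec X. d.(c.X + 0) + (b.0)\{a,b,d} :: —d→ v1
  v1 = c.(rec X. d.(c.X + 0) + (b.0)\{a,b,d}) + 0 :: —c→ v0
Coarsest stable partition (strong bisimilarity classes):
  B0 = {u0, v0}
  B1 = {u1, v1}
u0 ∈ B0, v0 ∈ B0 → same block

YES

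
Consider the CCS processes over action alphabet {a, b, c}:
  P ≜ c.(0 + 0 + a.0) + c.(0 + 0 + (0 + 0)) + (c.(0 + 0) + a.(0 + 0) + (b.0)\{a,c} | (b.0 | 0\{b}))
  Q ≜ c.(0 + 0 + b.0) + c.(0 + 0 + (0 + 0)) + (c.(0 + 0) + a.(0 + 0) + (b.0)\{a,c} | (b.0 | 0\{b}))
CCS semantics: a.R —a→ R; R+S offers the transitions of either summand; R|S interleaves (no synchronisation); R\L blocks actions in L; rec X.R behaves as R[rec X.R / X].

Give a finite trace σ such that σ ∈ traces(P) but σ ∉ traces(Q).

P's transition system — 8 states:
  s0 = c.(0 + 0 + a.0) + c.(0 + 0 + (0 + 0)) + (c.(0 + 0) + a.(0 + 0) + (b.0)\{a,c} | (b.0 | 0\{b})) ⊢ =a=> s1, =b=> s2, =b=> s3, =c=> s1, =c=> s4, =c=> s5
  s1 = 0 + 0 ⊢ stopped
  s2 = (b.0)\{a,c} | (0 | 0\{b}) ⊢ =b=> s6
  s3 = 0\{a,c} | (b.0 | 0\{b}) ⊢ =b=> s6
  s4 = 0 + 0 + (0 + 0) ⊢ stopped
  s5 = 0 + 0 + a.0 ⊢ =a=> s7
  s6 = 0\{a,c} | (0 | 0\{b}) ⊢ stopped
  s7 = 0 ⊢ stopped
Q's transition system — 8 states:
  t0 = c.(0 + 0 + b.0) + c.(0 + 0 + (0 + 0)) + (c.(0 + 0) + a.(0 + 0) + (b.0)\{a,c} | (b.0 | 0\{b})) ⊢ =a=> t1, =b=> t2, =b=> t3, =c=> t1, =c=> t4, =c=> t5
  t1 = 0 + 0 ⊢ stopped
  t2 = (b.0)\{a,c} | (0 | 0\{b}) ⊢ =b=> t6
  t3 = 0\{a,c} | (b.0 | 0\{b}) ⊢ =b=> t6
  t4 = 0 + 0 + (0 + 0) ⊢ stopped
  t5 = 0 + 0 + b.0 ⊢ =b=> t7
  t6 = 0\{a,c} | (0 | 0\{b}) ⊢ stopped
  t7 = 0 ⊢ stopped
Run σ = ⟨ca⟩ on P: start {s0}
  step 1 (c): {s1, s4, s5}
  step 2 (a): {s7}
  P completes σ.
Run σ = ⟨ca⟩ on Q: start {t0}
  step 1 (c): {t1, t4, t5}
  step 2 (a): ∅  — Q cannot continue

ca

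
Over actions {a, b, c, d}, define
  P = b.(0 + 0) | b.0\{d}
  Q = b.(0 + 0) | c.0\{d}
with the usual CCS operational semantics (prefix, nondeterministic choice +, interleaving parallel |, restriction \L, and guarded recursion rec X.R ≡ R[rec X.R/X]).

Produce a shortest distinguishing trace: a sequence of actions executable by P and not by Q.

LTS(P): 4 reachable states
  s0 = b.(0 + 0) | b.0\{d} → =b=> s1, =b=> s2
  s1 = (0 + 0) | b.0\{d} → =b=> s3
  s2 = b.(0 + 0) | 0\{d} → =b=> s3
  s3 = (0 + 0) | 0\{d} → ·
LTS(Q): 4 reachable states
  t0 = b.(0 + 0) | c.0\{d} → =b=> t1, =c=> t2
  t1 = (0 + 0) | c.0\{d} → =c=> t3
  t2 = b.(0 + 0) | 0\{d} → =b=> t3
  t3 = (0 + 0) | 0\{d} → ·
Trace ⟨bb⟩ through P, begin at {s0}:
  step 1 (b): {s1, s2}
  step 2 (b): {s3}
  P completes σ.
Trace ⟨bb⟩ through Q, begin at {t0}:
  step 1 (b): {t1}
  step 2 (b): no successor for Q

bb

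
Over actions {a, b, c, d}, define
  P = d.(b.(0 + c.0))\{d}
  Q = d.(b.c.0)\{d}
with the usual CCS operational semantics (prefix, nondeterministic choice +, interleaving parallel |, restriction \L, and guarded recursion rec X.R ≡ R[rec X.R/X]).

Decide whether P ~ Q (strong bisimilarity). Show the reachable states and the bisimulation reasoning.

P ~ Q

Reachable graph of P (4 states):
  s0 = d.(b.(0 + c.0))\{d} | --d--▸ s1
  s1 = (b.(0 + c.0))\{d} | --b--▸ s2
  s2 = (0 + c.0)\{d} | --c--▸ s3
  s3 = 0\{d} | ·
Reachable graph of Q (4 states):
  t0 = d.(b.c.0)\{d} | --d--▸ t1
  t1 = (b.c.0)\{d} | --b--▸ t2
  t2 = (c.0)\{d} | --c--▸ t3
  t3 = 0\{d} | ·
Coarsest stable partition (strong bisimilarity classes):
  B0 = {s0, t0}
  B1 = {s1, t1}
  B2 = {s2, t2}
  B3 = {s3, t3}
s0 ∈ B0, t0 ∈ B0 → same block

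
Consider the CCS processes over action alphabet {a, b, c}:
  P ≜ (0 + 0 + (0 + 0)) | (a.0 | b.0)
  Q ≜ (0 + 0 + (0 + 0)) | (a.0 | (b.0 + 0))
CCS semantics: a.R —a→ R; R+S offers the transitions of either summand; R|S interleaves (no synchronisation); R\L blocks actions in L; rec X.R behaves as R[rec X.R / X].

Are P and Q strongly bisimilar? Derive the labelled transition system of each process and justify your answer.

P's transition system — 4 states:
  p0 = (0 + 0 + (0 + 0)) | (a.0 | b.0) ⊢ --a--▸ p1, --b--▸ p2
  p1 = (0 + 0 + (0 + 0)) | (0 | b.0) ⊢ --b--▸ p3
  p2 = (0 + 0 + (0 + 0)) | (a.0 | 0) ⊢ --a--▸ p3
  p3 = (0 + 0 + (0 + 0)) | (0 | 0) ⊢ ∅
Q's transition system — 4 states:
  q0 = (0 + 0 + (0 + 0)) | (a.0 | (b.0 + 0)) ⊢ --a--▸ q1, --b--▸ q2
  q1 = (0 + 0 + (0 + 0)) | (0 | (b.0 + 0)) ⊢ --b--▸ q3
  q2 = (0 + 0 + (0 + 0)) | (a.0 | 0) ⊢ --a--▸ q3
  q3 = (0 + 0 + (0 + 0)) | (0 | 0) ⊢ ∅
Partition-refinement fixed point:
  B0 = {p0, q0}
  B1 = {p2, q2}
  B2 = {p3, q3}
  B3 = {p1, q1}
p0 ∈ B0, q0 ∈ B0 → same block

YES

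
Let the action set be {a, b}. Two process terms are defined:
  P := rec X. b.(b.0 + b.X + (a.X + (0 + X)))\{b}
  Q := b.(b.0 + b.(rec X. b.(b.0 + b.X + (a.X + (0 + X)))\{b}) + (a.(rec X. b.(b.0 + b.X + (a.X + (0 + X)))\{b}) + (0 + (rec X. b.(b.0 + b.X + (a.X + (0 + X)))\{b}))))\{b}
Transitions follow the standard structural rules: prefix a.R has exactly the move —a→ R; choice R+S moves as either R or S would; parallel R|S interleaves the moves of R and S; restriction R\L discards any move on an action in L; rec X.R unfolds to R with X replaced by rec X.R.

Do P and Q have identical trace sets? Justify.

traces(P) = traces(Q)

Reachable graph of P (3 states):
  u0 = rec X. b.(b.0 + b.X + (a.X + (0 + X)))\{b} ⊢ =b=> u1
  u1 = (b.0 + b.(rec X. b.(b.0 + b.X + (a.X + (0 + X)))\{b}) + (a.(rec X. b.(b.0 + b.X + (a.X + (0 + X)))\{b}) + (0 + (rec X. b.(b.0 + b.X + (a.X + (0 + X)))\{b}))))\{b} ⊢ =a=> u2
  u2 = (rec X. b.(b.0 + b.X + (a.X + (0 + X)))\{b})\{b} ⊢ stopped
Reachable graph of Q (3 states):
  v0 = b.(b.0 + b.(rec X. b.(b.0 + b.X + (a.X + (0 + X)))\{b}) + (a.(rec X. b.(b.0 + b.X + (a.X + (0 + X)))\{b}) + (0 + (rec X. b.(b.0 + b.X + (a.X + (0 + X)))\{b}))))\{b} ⊢ =b=> v1
  v1 = (b.0 + b.(rec X. b.(b.0 + b.X + (a.X + (0 + X)))\{b}) + (a.(rec X. b.(b.0 + b.X + (a.X + (0 + X)))\{b}) + (0 + (rec X. b.(b.0 + b.X + (a.X + (0 + X)))\{b}))))\{b} ⊢ =a=> v2
  v2 = (rec X. b.(b.0 + b.X + (a.X + (0 + X)))\{b})\{b} ⊢ stopped
Partition-refinement fixed point:
  B0 = {u0, v0}
  B1 = {u1, v1}
  B2 = {u2, v2}
u0 ∈ B0, v0 ∈ B0 → same block
Bisimilar ⇒ trace-equivalent.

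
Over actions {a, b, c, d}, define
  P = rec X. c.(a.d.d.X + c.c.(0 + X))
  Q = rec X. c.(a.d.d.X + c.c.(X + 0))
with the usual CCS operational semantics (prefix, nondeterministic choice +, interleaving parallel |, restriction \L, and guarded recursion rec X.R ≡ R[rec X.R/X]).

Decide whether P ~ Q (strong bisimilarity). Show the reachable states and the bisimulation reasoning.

LTS(P): 6 reachable states
  p0 = rec X. c.(a.d.d.X + c.c.(0 + X)) ⊢ ··c··> p1
  p1 = a.d.d.(rec X. c.(a.d.d.X + c.c.(0 + X))) + c.c.(0 + (rec X. c.(a.d.d.X + c.c.(0 + X)))) ⊢ ··a··> p2, ··c··> p3
  p2 = d.d.(rec X. c.(a.d.d.X + c.c.(0 + X))) ⊢ ··d··> p4
  p3 = c.(0 + (rec X. c.(a.d.d.X + c.c.(0 + X)))) ⊢ ··c··> p5
  p4 = d.(rec X. c.(a.d.d.X + c.c.(0 + X))) ⊢ ··d··> p0
  p5 = 0 + (rec X. c.(a.d.d.X + c.c.(0 + X))) ⊢ ··c··> p1
LTS(Q): 6 reachable states
  q0 = rec X. c.(a.d.d.X + c.c.(X + 0)) ⊢ ··c··> q1
  q1 = a.d.d.(rec X. c.(a.d.d.X + c.c.(X + 0))) + c.c.((rec X. c.(a.d.d.X + c.c.(X + 0))) + 0) ⊢ ··a··> q2, ··c··> q3
  q2 = d.d.(rec X. c.(a.d.d.X + c.c.(X + 0))) ⊢ ··d··> q4
  q3 = c.((rec X. c.(a.d.d.X + c.c.(X + 0))) + 0) ⊢ ··c··> q5
  q4 = d.(rec X. c.(a.d.d.X + c.c.(X + 0))) ⊢ ··d··> q0
  q5 = (rec X. c.(a.d.d.X + c.c.(X + 0))) + 0 ⊢ ··c··> q1
Bisimilarity quotient blocks:
  B0 = {p0, p5, q0, q5}
  B1 = {p1, q1}
  B2 = {p2, q2}
  B3 = {p4, q4}
  B4 = {p3, q3}
p0 ∈ B0, q0 ∈ B0 → same block

YES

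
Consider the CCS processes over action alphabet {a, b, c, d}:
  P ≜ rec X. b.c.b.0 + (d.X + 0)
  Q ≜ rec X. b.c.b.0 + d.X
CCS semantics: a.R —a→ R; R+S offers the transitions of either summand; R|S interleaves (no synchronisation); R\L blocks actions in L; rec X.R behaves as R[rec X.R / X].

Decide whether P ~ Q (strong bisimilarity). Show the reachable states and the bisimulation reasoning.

LTS(P): 4 reachable states
  p0 = rec X. b.c.b.0 + (d.X + 0) | —b→ p1, —d→ p0
  p1 = c.b.0 | —c→ p2
  p2 = b.0 | —b→ p3
  p3 = 0 | deadlocked
LTS(Q): 4 reachable states
  q0 = rec X. b.c.b.0 + d.X | —b→ q1, —d→ q0
  q1 = c.b.0 | —c→ q2
  q2 = b.0 | —b→ q3
  q3 = 0 | deadlocked
Coarsest stable partition (strong bisimilarity classes):
  B0 = {p0, q0}
  B1 = {p1, q1}
  B2 = {p2, q2}
  B3 = {p3, q3}
p0 ∈ B0, q0 ∈ B0 → same block

P ~ Q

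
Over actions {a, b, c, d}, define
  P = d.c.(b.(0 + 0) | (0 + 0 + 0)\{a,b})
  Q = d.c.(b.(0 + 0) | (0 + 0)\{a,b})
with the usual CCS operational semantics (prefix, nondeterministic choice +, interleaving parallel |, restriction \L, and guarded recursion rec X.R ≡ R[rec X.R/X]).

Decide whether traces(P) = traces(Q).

Reachable graph of P (4 states):
  u0 = d.c.(b.(0 + 0) | (0 + 0 + 0)\{a,b}) has moves —d→ u1
  u1 = c.(b.(0 + 0) | (0 + 0 + 0)\{a,b}) has moves —c→ u2
  u2 = b.(0 + 0) | (0 + 0 + 0)\{a,b} has moves —b→ u3
  u3 = (0 + 0) | (0 + 0 + 0)\{a,b} has moves ∅
Reachable graph of Q (4 states):
  v0 = d.c.(b.(0 + 0) | (0 + 0)\{a,b}) has moves —d→ v1
  v1 = c.(b.(0 + 0) | (0 + 0)\{a,b}) has moves —c→ v2
  v2 = b.(0 + 0) | (0 + 0)\{a,b} has moves —b→ v3
  v3 = (0 + 0) | (0 + 0)\{a,b} has moves ∅
Coarsest stable partition (strong bisimilarity classes):
  B0 = {u0, v0}
  B1 = {u1, v1}
  B2 = {u2, v2}
  B3 = {u3, v3}
u0 ∈ B0, v0 ∈ B0 → same block
Bisimilar ⇒ trace-equivalent.

trace-equivalent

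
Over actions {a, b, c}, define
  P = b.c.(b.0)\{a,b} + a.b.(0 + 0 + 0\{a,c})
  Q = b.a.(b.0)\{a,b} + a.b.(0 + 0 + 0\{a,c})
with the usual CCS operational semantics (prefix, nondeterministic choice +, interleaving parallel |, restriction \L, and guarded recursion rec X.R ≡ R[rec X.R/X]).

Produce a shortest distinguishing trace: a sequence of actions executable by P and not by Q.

P's transition system — 5 states:
  u0 = b.c.(b.0)\{a,b} + a.b.(0 + 0 + 0\{a,c}) :: --a--▸ u1, --b--▸ u2
  u1 = b.(0 + 0 + 0\{a,c}) :: --b--▸ u3
  u2 = c.(b.0)\{a,b} :: --c--▸ u4
  u3 = 0 + 0 + 0\{a,c} :: stopped
  u4 = (b.0)\{a,b} :: stopped
Q's transition system — 5 states:
  v0 = b.a.(b.0)\{a,b} + a.b.(0 + 0 + 0\{a,c}) :: --a--▸ v1, --b--▸ v2
  v1 = b.(0 + 0 + 0\{a,c}) :: --b--▸ v3
  v2 = a.(b.0)\{a,b} :: --a--▸ v4
  v3 = 0 + 0 + 0\{a,c} :: stopped
  v4 = (b.0)\{a,b} :: stopped
Trace ⟨bc⟩ through P, begin at {u0}:
  after b @ step 1: {u2}
  after c @ step 2: {u4}
  ✓ P
Trace ⟨bc⟩ through Q, begin at {v0}:
  after b @ step 1: {v2}
  after c @ step 2: ∅  — Q cannot continue

bc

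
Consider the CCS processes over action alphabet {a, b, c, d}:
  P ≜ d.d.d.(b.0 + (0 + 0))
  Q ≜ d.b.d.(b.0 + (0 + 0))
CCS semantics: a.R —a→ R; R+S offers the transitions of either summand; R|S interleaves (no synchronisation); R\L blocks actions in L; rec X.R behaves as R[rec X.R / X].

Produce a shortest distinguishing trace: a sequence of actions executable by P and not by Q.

dd

P's transition system — 5 states:
  u0 = d.d.d.(b.0 + (0 + 0)) → --d--▸ u1
  u1 = d.d.(b.0 + (0 + 0)) → --d--▸ u2
  u2 = d.(b.0 + (0 + 0)) → --d--▸ u3
  u3 = b.0 + (0 + 0) → --b--▸ u4
  u4 = 0 → (no moves)
Q's transition system — 5 states:
  v0 = d.b.d.(b.0 + (0 + 0)) → --d--▸ v1
  v1 = b.d.(b.0 + (0 + 0)) → --b--▸ v2
  v2 = d.(b.0 + (0 + 0)) → --d--▸ v3
  v3 = b.0 + (0 + 0) → --b--▸ v4
  v4 = 0 → (no moves)
Executing dd from P (initial set {u0}):
  after d @ step 1: {u1}
  after d @ step 2: {u2}
  ✓ P
Executing dd from Q (initial set {v0}):
  after d @ step 1: {v1}
  after d @ step 2: ∅ (Q stuck)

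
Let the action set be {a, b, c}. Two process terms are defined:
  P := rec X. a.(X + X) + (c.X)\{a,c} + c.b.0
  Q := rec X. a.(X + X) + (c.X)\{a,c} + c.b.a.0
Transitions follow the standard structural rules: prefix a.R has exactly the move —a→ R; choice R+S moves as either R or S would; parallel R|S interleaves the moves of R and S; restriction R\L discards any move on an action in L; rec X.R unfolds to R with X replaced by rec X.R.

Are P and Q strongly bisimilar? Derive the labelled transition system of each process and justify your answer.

LTS(P): 4 reachable states
  u0 = rec X. a.(X + X) + (c.X)\{a,c} + c.b.0 → ··a··> u1, ··c··> u2
  u1 = (rec X. a.(X + X) + (c.X)\{a,c} + c.b.0) + (rec X. a.(X + X) + (c.X)\{a,c} + c.b.0) → ··a··> u1, ··c··> u2
  u2 = b.0 → ··b··> u3
  u3 = 0 → deadlocked
LTS(Q): 5 reachable states
  v0 = rec X. a.(X + X) + (c.X)\{a,c} + c.b.a.0 → ··a··> v1, ··c··> v2
  v1 = (rec X. a.(X + X) + (c.X)\{a,c} + c.b.a.0) + (rec X. a.(X + X) + (c.X)\{a,c} + c.b.a.0) → ··a··> v1, ··c··> v2
  v2 = b.a.0 → ··b··> v3
  v3 = a.0 → ··a··> v4
  v4 = 0 → deadlocked
Bisimilarity quotient blocks:
  B0 = {u0, u1}
  B1 = {u2}
  B2 = {u3, v4}
  B3 = {v0, v1}
  B4 = {v2}
  B5 = {v3}
u0 ∈ B0, v0 ∈ B3 → different blocks

not bisimilar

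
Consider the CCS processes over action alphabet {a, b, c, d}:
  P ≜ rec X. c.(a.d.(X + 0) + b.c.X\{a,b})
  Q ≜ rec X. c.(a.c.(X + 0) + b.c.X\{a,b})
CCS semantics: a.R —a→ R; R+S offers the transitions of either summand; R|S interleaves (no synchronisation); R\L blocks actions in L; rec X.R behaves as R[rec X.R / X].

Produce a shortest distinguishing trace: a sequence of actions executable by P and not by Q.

cad

Reachable graph of P (7 states):
  m0 = rec X. c.(a.d.(X + 0) + b.c.X\{a,b}) :: -c-> m1
  m1 = a.d.((rec X. c.(a.d.(X + 0) + b.c.X\{a,b})) + 0) + b.c.(rec X. c.(a.d.(X + 0) + b.c.X\{a,b}))\{a,b} :: -a-> m2, -b-> m3
  m2 = d.((rec X. c.(a.d.(X + 0) + b.c.X\{a,b})) + 0) :: -d-> m4
  m3 = c.(rec X. c.(a.d.(X + 0) + b.c.X\{a,b}))\{a,b} :: -c-> m5
  m4 = (rec X. c.(a.d.(X + 0) + b.c.X\{a,b})) + 0 :: -c-> m1
  m5 = (rec X. c.(a.d.(X + 0) + b.c.X\{a,b}))\{a,b} :: -c-> m6
  m6 = (a.d.((rec X. c.(a.d.(X + 0) + b.c.X\{a,b})) + 0) + b.c.(rec X. c.(a.d.(X + 0) + b.c.X\{a,b}))\{a,b})\{a,b} :: deadlocked
Reachable graph of Q (7 states):
  n0 = rec X. c.(a.c.(X + 0) + b.c.X\{a,b}) :: -c-> n1
  n1 = a.c.((rec X. c.(a.c.(X + 0) + b.c.X\{a,b})) + 0) + b.c.(rec X. c.(a.c.(X + 0) + b.c.X\{a,b}))\{a,b} :: -a-> n2, -b-> n3
  n2 = c.((rec X. c.(a.c.(X + 0) + b.c.X\{a,b})) + 0) :: -c-> n4
  n3 = c.(rec X. c.(a.c.(X + 0) + b.c.X\{a,b}))\{a,b} :: -c-> n5
  n4 = (rec X. c.(a.c.(X + 0) + b.c.X\{a,b})) + 0 :: -c-> n1
  n5 = (rec X. c.(a.c.(X + 0) + b.c.X\{a,b}))\{a,b} :: -c-> n6
  n6 = (a.c.((rec X. c.(a.c.(X + 0) + b.c.X\{a,b})) + 0) + b.c.(rec X. c.(a.c.(X + 0) + b.c.X\{a,b}))\{a,b})\{a,b} :: deadlocked
Trace ⟨cad⟩ through P, begin at {m0}:
  step 1 (c): {m1}
  step 2 (a): {m2}
  step 3 (d): {m4}
  P completes σ.
Trace ⟨cad⟩ through Q, begin at {n0}:
  step 1 (c): {n1}
  step 2 (a): {n2}
  step 3 (d): ∅  — Q cannot continue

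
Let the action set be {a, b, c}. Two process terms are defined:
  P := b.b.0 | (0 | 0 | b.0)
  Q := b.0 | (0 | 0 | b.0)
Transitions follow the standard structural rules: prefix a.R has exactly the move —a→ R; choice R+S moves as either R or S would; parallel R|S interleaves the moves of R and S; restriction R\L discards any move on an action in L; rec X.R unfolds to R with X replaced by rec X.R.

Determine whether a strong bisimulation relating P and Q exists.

NO

LTS(P): 6 reachable states
  p0 = b.b.0 | (0 | 0 | b.0) has moves ··b··> p1, ··b··> p2
  p1 = b.0 | (0 | 0 | b.0) has moves ··b··> p3, ··b··> p4
  p2 = b.b.0 | (0 | 0 | 0) has moves ··b··> p4
  p3 = 0 | (0 | 0 | b.0) has moves ··b··> p5
  p4 = b.0 | (0 | 0 | 0) has moves ··b··> p5
  p5 = 0 | (0 | 0 | 0) has moves stopped
LTS(Q): 4 reachable states
  q0 = b.0 | (0 | 0 | b.0) has moves ··b··> q1, ··b··> q2
  q1 = 0 | (0 | 0 | b.0) has moves ··b··> q3
  q2 = b.0 | (0 | 0 | 0) has moves ··b··> q3
  q3 = 0 | (0 | 0 | 0) has moves stopped
Partition-refinement fixed point:
  B0 = {p0}
  B1 = {p1, p2, q0}
  B2 = {p3, p4, q1, q2}
  B3 = {p5, q3}
p0 ∈ B0, q0 ∈ B1 → different blocks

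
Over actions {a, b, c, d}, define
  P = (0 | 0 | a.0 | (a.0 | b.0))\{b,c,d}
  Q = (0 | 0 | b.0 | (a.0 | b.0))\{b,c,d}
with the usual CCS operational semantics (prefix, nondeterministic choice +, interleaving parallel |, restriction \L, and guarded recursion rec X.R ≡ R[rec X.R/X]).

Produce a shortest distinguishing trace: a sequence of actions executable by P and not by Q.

aa

P's transition system — 4 states:
  m0 = (0 | 0 | a.0 | (a.0 | b.0))\{b,c,d} has moves —a→ m1, —a→ m2
  m1 = (0 | 0 | 0 | (a.0 | b.0))\{b,c,d} has moves —a→ m3
  m2 = (0 | 0 | a.0 | (0 | b.0))\{b,c,d} has moves —a→ m3
  m3 = (0 | 0 | 0 | (0 | b.0))\{b,c,d} has moves deadlocked
Q's transition system — 2 states:
  n0 = (0 | 0 | b.0 | (a.0 | b.0))\{b,c,d} has moves —a→ n1
  n1 = (0 | 0 | b.0 | (0 | b.0))\{b,c,d} has moves deadlocked
Trace ⟨aa⟩ through P, begin at {m0}:
  step 1 (a): {m1, m2}
  step 2 (a): {m3}
  P completes σ.
Trace ⟨aa⟩ through Q, begin at {n0}:
  step 1 (a): {n1}
  step 2 (a): no successor for Q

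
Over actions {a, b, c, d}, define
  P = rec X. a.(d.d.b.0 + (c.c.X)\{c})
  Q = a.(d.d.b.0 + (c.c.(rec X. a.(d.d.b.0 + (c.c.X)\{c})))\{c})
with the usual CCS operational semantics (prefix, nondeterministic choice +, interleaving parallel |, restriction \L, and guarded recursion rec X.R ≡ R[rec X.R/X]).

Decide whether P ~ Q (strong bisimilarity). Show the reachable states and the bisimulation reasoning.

P's transition system — 5 states:
  m0 = rec X. a.(d.d.b.0 + (c.c.X)\{c}) has moves ··a··> m1
  m1 = d.d.b.0 + (c.c.(rec X. a.(d.d.b.0 + (c.c.X)\{c})))\{c} has moves ··d··> m2
  m2 = d.b.0 has moves ··d··> m3
  m3 = b.0 has moves ··b··> m4
  m4 = 0 has moves ∅
Q's transition system — 5 states:
  n0 = a.(d.d.b.0 + (c.c.(rec X. a.(d.d.b.0 + (c.c.X)\{c})))\{c}) has moves ··a··> n1
  n1 = d.d.b.0 + (c.c.(rec X. a.(d.d.b.0 + (c.c.X)\{c})))\{c} has moves ··d··> n2
  n2 = d.b.0 has moves ··d··> n3
  n3 = b.0 has moves ··b··> n4
  n4 = 0 has moves ∅
Bisimilarity quotient blocks:
  B0 = {m0, n0}
  B1 = {m1, n1}
  B2 = {m2, n2}
  B3 = {m3, n3}
  B4 = {m4, n4}
m0 ∈ B0, n0 ∈ B0 → same block

P ~ Q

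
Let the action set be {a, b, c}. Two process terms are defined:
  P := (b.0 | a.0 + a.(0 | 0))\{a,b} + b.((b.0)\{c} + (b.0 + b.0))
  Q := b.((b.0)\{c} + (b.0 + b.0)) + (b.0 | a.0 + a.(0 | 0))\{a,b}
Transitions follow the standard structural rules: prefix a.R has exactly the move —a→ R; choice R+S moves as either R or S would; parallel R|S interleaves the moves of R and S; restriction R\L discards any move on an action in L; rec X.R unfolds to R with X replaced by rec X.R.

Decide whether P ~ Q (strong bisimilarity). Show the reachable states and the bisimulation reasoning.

P ~ Q

Reachable graph of P (4 states):
  u0 = (b.0 | a.0 + a.(0 | 0))\{a,b} + b.((b.0)\{c} + (b.0 + b.0)) :: ··b··> u1
  u1 = (b.0)\{c} + (b.0 + b.0) :: ··b··> u2, ··b··> u3
  u2 = 0 :: deadlocked
  u3 = 0\{c} :: deadlocked
Reachable graph of Q (4 states):
  v0 = b.((b.0)\{c} + (b.0 + b.0)) + (b.0 | a.0 + a.(0 | 0))\{a,b} :: ··b··> v1
  v1 = (b.0)\{c} + (b.0 + b.0) :: ··b··> v2, ··b··> v3
  v2 = 0 :: deadlocked
  v3 = 0\{c} :: deadlocked
Partition-refinement fixed point:
  B0 = {u0, v0}
  B1 = {u1, v1}
  B2 = {u2, u3, v2, v3}
u0 ∈ B0, v0 ∈ B0 → same block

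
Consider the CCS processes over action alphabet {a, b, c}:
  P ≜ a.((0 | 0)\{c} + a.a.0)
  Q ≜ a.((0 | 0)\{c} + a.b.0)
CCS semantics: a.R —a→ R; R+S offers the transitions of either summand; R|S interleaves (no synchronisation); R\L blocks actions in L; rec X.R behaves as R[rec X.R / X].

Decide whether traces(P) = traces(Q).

P's transition system — 4 states:
  m0 = a.((0 | 0)\{c} + a.a.0) → =a=> m1
  m1 = (0 | 0)\{c} + a.a.0 → =a=> m2
  m2 = a.0 → =a=> m3
  m3 = 0 → deadlocked
Q's transition system — 4 states:
  n0 = a.((0 | 0)\{c} + a.b.0) → =a=> n1
  n1 = (0 | 0)\{c} + a.b.0 → =a=> n2
  n2 = b.0 → =b=> n3
  n3 = 0 → deadlocked
Trace ⟨aaa⟩ through P, begin at {m0}:
  after a @ step 1: {m1}
  after a @ step 2: {m2}
  after a @ step 3: {m3}
  ✓ P
Trace ⟨aaa⟩ through Q, begin at {n0}:
  after a @ step 1: {n1}
  after a @ step 2: {n2}
  after a @ step 3: ∅  — Q cannot continue

traces(P) ≠ traces(Q) — witness ⟨aaa⟩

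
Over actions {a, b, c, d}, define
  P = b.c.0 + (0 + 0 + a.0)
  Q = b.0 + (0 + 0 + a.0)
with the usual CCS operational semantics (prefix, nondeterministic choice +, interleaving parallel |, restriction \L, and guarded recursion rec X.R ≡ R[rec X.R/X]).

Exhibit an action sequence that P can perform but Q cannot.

bc

LTS(P): 3 reachable states
  m0 = b.c.0 + (0 + 0 + a.0) ⊢ -a-> m1, -b-> m2
  m1 = 0 ⊢ (no moves)
  m2 = c.0 ⊢ -c-> m1
LTS(Q): 2 reachable states
  n0 = b.0 + (0 + 0 + a.0) ⊢ -a-> n1, -b-> n1
  n1 = 0 ⊢ (no moves)
Executing bc from P (initial set {m0}):
  [1] b ⇒ {m2}
  [2] c ⇒ {m1}
  P completes σ.
Executing bc from Q (initial set {n0}):
  [1] b ⇒ {n1}
  [2] c ⇒ ∅  — Q cannot continue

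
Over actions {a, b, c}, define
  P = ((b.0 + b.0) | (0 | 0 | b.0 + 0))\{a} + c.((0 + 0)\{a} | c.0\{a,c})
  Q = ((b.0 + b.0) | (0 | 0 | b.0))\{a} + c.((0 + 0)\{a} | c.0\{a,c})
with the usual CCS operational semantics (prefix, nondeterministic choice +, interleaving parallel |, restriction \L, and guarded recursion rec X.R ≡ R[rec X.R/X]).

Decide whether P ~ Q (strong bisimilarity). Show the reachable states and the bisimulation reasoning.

YES

Reachable graph of P (6 states):
  m0 = ((b.0 + b.0) | (0 | 0 | b.0 + 0))\{a} + c.((0 + 0)\{a} | c.0\{a,c}) ⊢ --b--▸ m1, --b--▸ m2, --c--▸ m3
  m1 = ((b.0 + b.0) | (0 | 0 | 0))\{a} ⊢ --b--▸ m4
  m2 = (0 | (0 | 0 | b.0 + 0))\{a} ⊢ --b--▸ m4
  m3 = (0 + 0)\{a} | c.0\{a,c} ⊢ --c--▸ m5
  m4 = (0 | (0 | 0 | 0))\{a} ⊢ ∅
  m5 = (0 + 0)\{a} | 0\{a,c} ⊢ ∅
Reachable graph of Q (6 states):
  n0 = ((b.0 + b.0) | (0 | 0 | b.0))\{a} + c.((0 + 0)\{a} | c.0\{a,c}) ⊢ --b--▸ n1, --b--▸ n2, --c--▸ n3
  n1 = ((b.0 + b.0) | (0 | 0 | 0))\{a} ⊢ --b--▸ n4
  n2 = (0 | (0 | 0 | b.0))\{a} ⊢ --b--▸ n4
  n3 = (0 + 0)\{a} | c.0\{a,c} ⊢ --c--▸ n5
  n4 = (0 | (0 | 0 | 0))\{a} ⊢ ∅
  n5 = (0 + 0)\{a} | 0\{a,c} ⊢ ∅
Bisimilarity quotient blocks:
  B0 = {m0, n0}
  B1 = {m3, n3}
  B2 = {m4, m5, n4, n5}
  B3 = {m1, m2, n1, n2}
m0 ∈ B0, n0 ∈ B0 → same block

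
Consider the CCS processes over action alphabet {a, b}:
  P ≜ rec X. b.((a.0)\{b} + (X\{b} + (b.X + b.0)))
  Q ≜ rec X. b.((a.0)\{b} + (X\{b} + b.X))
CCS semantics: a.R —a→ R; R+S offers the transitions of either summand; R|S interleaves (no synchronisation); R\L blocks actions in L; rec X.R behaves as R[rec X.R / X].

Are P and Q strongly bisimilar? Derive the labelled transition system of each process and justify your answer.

LTS(P): 4 reachable states
  s0 = rec X. b.((a.0)\{b} + (X\{b} + (b.X + b.0))) :: --b--▸ s1
  s1 = (a.0)\{b} + ((rec X. b.((a.0)\{b} + (X\{b} + (b.X + b.0))))\{b} + (b.(rec X. b.((a.0)\{b} + (X\{b} + (b.X + b.0)))) + b.0)) :: --a--▸ s2, --b--▸ s0, --b--▸ s3
  s2 = 0\{b} :: ∅
  s3 = 0 :: ∅
LTS(Q): 3 reachable states
  t0 = rec X. b.((a.0)\{b} + (X\{b} + b.X)) :: --b--▸ t1
  t1 = (a.0)\{b} + ((rec X. b.((a.0)\{b} + (X\{b} + b.X)))\{b} + b.(rec X. b.((a.0)\{b} + (X\{b} + b.X)))) :: --a--▸ t2, --b--▸ t0
  t2 = 0\{b} :: ∅
Bisimilarity quotient blocks:
  B0 = {s0}
  B1 = {s1}
  B2 = {s2, s3, t2}
  B3 = {t0}
  B4 = {t1}
s0 ∈ B0, t0 ∈ B3 → different blocks

P ≁ Q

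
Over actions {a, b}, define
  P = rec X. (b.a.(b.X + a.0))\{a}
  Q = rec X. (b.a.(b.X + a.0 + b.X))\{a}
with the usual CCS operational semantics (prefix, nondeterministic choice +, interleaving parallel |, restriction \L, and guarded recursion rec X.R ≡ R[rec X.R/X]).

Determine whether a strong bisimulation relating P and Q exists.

Reachable graph of P (2 states):
  m0 = rec X. (b.a.(b.X + a.0))\{a} :: --b--▸ m1
  m1 = (a.(b.(rec X. (b.a.(b.X + a.0))\{a}) + a.0))\{a} :: deadlocked
Reachable graph of Q (2 states):
  n0 = rec X. (b.a.(b.X + a.0 + b.X))\{a} :: --b--▸ n1
  n1 = (a.(b.(rec X. (b.a.(b.X + a.0 + b.X))\{a}) + a.0 + b.(rec X. (b.a.(b.X + a.0 + b.X))\{a})))\{a} :: deadlocked
Bisimilarity quotient blocks:
  B0 = {m0, n0}
  B1 = {m1, n1}
m0 ∈ B0, n0 ∈ B0 → same block

YES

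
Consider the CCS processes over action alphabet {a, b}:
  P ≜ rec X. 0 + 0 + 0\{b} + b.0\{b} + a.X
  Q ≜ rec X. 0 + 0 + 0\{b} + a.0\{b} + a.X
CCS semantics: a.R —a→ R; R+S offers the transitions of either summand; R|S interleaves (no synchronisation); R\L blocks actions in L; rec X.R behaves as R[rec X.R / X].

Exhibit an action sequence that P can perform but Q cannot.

Reachable graph of P (2 states):
  m0 = rec X. 0 + 0 + 0\{b} + b.0\{b} + a.X has moves =a=> m0, =b=> m1
  m1 = 0\{b} has moves deadlocked
Reachable graph of Q (2 states):
  n0 = rec X. 0 + 0 + 0\{b} + a.0\{b} + a.X has moves =a=> n0, =a=> n1
  n1 = 0\{b} has moves deadlocked
Run σ = ⟨b⟩ on P: start {m0}
  after b @ step 1: {m1}
  P completes σ.
Run σ = ⟨b⟩ on Q: start {n0}
  after b @ step 1: ∅  — Q cannot continue

b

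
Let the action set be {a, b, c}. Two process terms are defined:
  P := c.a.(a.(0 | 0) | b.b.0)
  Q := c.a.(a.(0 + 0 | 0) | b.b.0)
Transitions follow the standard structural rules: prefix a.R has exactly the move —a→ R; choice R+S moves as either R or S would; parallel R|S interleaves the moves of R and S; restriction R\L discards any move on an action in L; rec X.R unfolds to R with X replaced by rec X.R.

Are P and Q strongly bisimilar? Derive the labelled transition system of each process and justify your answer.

P's transition system — 8 states:
  m0 = c.a.(a.(0 | 0) | b.b.0) → -c-> m1
  m1 = a.(a.(0 | 0) | b.b.0) → -a-> m2
  m2 = a.(0 | 0) | b.b.0 → -a-> m3, -b-> m4
  m3 = 0 | 0 | b.b.0 → -b-> m5
  m4 = a.(0 | 0) | b.0 → -a-> m5, -b-> m6
  m5 = 0 | 0 | b.0 → -b-> m7
  m6 = a.(0 | 0) | 0 → -a-> m7
  m7 = 0 | 0 | 0 → deadlocked
Q's transition system — 8 states:
  n0 = c.a.(a.(0 + 0 | 0) | b.b.0) → -c-> n1
  n1 = a.(a.(0 + 0 | 0) | b.b.0) → -a-> n2
  n2 = a.(0 + 0 | 0) | b.b.0 → -a-> n3, -b-> n4
  n3 = (0 + 0 | 0) | b.b.0 → -b-> n5
  n4 = a.(0 + 0 | 0) | b.0 → -a-> n5, -b-> n6
  n5 = (0 + 0 | 0) | b.0 → -b-> n7
  n6 = a.(0 + 0 | 0) | 0 → -a-> n7
  n7 = (0 + 0 | 0) | 0 → deadlocked
Coarsest stable partition (strong bisimilarity classes):
  B0 = {m0, n0}
  B1 = {m1, n1}
  B2 = {m2, n2}
  B3 = {m3, n3}
  B4 = {m5, n5}
  B5 = {m7, n7}
  B6 = {m4, n4}
  B7 = {m6, n6}
m0 ∈ B0, n0 ∈ B0 → same block

YES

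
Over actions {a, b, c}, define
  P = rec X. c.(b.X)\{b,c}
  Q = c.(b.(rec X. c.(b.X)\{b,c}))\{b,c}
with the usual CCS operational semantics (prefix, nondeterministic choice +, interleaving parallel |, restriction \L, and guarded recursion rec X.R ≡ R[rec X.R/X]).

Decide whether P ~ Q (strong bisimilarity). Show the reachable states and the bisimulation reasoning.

P ~ Q

Reachable graph of P (2 states):
  u0 = rec X. c.(b.X)\{b,c} | --c--▸ u1
  u1 = (b.(rec X. c.(b.X)\{b,c}))\{b,c} | ·
Reachable graph of Q (2 states):
  v0 = c.(b.(rec X. c.(b.X)\{b,c}))\{b,c} | --c--▸ v1
  v1 = (b.(rec X. c.(b.X)\{b,c}))\{b,c} | ·
Coarsest stable partition (strong bisimilarity classes):
  B0 = {u0, v0}
  B1 = {u1, v1}
u0 ∈ B0, v0 ∈ B0 → same block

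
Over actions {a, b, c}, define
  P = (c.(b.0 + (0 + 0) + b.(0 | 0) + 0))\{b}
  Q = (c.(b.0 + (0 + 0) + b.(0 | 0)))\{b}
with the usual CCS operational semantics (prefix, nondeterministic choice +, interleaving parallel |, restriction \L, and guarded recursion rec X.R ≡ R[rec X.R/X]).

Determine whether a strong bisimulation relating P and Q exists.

P's transition system — 2 states:
  p0 = (c.(b.0 + (0 + 0) + b.(0 | 0) + 0))\{b} :: =c=> p1
  p1 = (b.0 + (0 + 0) + b.(0 | 0) + 0)\{b} :: (no moves)
Q's transition system — 2 states:
  q0 = (c.(b.0 + (0 + 0) + b.(0 | 0)))\{b} :: =c=> q1
  q1 = (b.0 + (0 + 0) + b.(0 | 0))\{b} :: (no moves)
Coarsest stable partition (strong bisimilarity classes):
  B0 = {p0, q0}
  B1 = {p1, q1}
p0 ∈ B0, q0 ∈ B0 → same block

P ~ Q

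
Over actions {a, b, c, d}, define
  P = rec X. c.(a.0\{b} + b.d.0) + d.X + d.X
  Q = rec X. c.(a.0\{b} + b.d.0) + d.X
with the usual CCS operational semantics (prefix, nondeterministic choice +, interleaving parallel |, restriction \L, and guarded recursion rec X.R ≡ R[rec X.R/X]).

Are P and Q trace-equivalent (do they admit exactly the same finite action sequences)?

P's transition system — 5 states:
  m0 = rec X. c.(a.0\{b} + b.d.0) + d.X + d.X → -c-> m1, -d-> m0
  m1 = a.0\{b} + b.d.0 → -a-> m2, -b-> m3
  m2 = 0\{b} → (no moves)
  m3 = d.0 → -d-> m4
  m4 = 0 → (no moves)
Q's transition system — 5 states:
  n0 = rec X. c.(a.0\{b} + b.d.0) + d.X → -c-> n1, -d-> n0
  n1 = a.0\{b} + b.d.0 → -a-> n2, -b-> n3
  n2 = 0\{b} → (no moves)
  n3 = d.0 → -d-> n4
  n4 = 0 → (no moves)
Partition-refinement fixed point:
  B0 = {m0, n0}
  B1 = {m1, n1}
  B2 = {m2, m4, n2, n4}
  B3 = {m3, n3}
m0 ∈ B0, n0 ∈ B0 → same block
Bisimilar ⇒ trace-equivalent.

trace-equivalent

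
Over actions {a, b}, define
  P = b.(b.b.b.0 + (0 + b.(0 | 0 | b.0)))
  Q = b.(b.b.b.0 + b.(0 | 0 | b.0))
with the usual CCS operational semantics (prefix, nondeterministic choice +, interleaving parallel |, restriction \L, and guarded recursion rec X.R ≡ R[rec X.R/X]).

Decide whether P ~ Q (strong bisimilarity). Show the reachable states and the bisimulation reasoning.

P ~ Q

P's transition system — 7 states:
  m0 = b.(b.b.b.0 + (0 + b.(0 | 0 | b.0))) | --b--▸ m1
  m1 = b.b.b.0 + (0 + b.(0 | 0 | b.0)) | --b--▸ m2, --b--▸ m3
  m2 = 0 | 0 | b.0 | --b--▸ m4
  m3 = b.b.0 | --b--▸ m5
  m4 = 0 | 0 | 0 | ∅
  m5 = b.0 | --b--▸ m6
  m6 = 0 | ∅
Q's transition system — 7 states:
  n0 = b.(b.b.b.0 + b.(0 | 0 | b.0)) | --b--▸ n1
  n1 = b.b.b.0 + b.(0 | 0 | b.0) | --b--▸ n2, --b--▸ n3
  n2 = 0 | 0 | b.0 | --b--▸ n4
  n3 = b.b.0 | --b--▸ n5
  n4 = 0 | 0 | 0 | ∅
  n5 = b.0 | --b--▸ n6
  n6 = 0 | ∅
Bisimilarity quotient blocks:
  B0 = {m0, n0}
  B1 = {m1, n1}
  B2 = {m3, n3}
  B3 = {m2, m5, n2, n5}
  B4 = {m4, m6, n4, n6}
m0 ∈ B0, n0 ∈ B0 → same block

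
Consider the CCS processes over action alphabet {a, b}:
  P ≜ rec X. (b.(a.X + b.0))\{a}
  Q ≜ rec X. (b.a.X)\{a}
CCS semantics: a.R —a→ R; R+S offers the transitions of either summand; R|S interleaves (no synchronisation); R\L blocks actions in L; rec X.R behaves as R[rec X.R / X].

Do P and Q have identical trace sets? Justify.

trace-distinct — witness ⟨bb⟩

P's transition system — 3 states:
  u0 = rec X. (b.(a.X + b.0))\{a} has moves —b→ u1
  u1 = (a.(rec X. (b.(a.X + b.0))\{a}) + b.0)\{a} has moves —b→ u2
  u2 = 0\{a} has moves ·
Q's transition system — 2 states:
  v0 = rec X. (b.a.X)\{a} has moves —b→ v1
  v1 = (a.(rec X. (b.a.X)\{a}))\{a} has moves ·
Executing bb from P (initial set {u0}):
  [1] b ⇒ {u1}
  [2] b ⇒ {u2}
  — P admits the full trace.
Executing bb from Q (initial set {v0}):
  [1] b ⇒ {v1}
  [2] b ⇒ no successor for Q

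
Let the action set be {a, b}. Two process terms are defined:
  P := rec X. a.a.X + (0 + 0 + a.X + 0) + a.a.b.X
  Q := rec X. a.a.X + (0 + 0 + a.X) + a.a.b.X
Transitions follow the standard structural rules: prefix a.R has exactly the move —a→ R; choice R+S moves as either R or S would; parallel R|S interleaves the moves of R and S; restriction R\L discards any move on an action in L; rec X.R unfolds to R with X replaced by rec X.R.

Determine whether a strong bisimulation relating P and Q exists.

Reachable graph of P (4 states):
  m0 = rec X. a.a.X + (0 + 0 + a.X + 0) + a.a.b.X | --a--▸ m0, --a--▸ m1, --a--▸ m2
  m1 = a.(rec X. a.a.X + (0 + 0 + a.X + 0) + a.a.b.X) | --a--▸ m0
  m2 = a.b.(rec X. a.a.X + (0 + 0 + a.X + 0) + a.a.b.X) | --a--▸ m3
  m3 = b.(rec X. a.a.X + (0 + 0 + a.X + 0) + a.a.b.X) | --b--▸ m0
Reachable graph of Q (4 states):
  n0 = rec X. a.a.X + (0 + 0 + a.X) + a.a.b.X | --a--▸ n0, --a--▸ n1, --a--▸ n2
  n1 = a.(rec X. a.a.X + (0 + 0 + a.X) + a.a.b.X) | --a--▸ n0
  n2 = a.b.(rec X. a.a.X + (0 + 0 + a.X) + a.a.b.X) | --a--▸ n3
  n3 = b.(rec X. a.a.X + (0 + 0 + a.X) + a.a.b.X) | --b--▸ n0
Coarsest stable partition (strong bisimilarity classes):
  B0 = {m0, n0}
  B1 = {m2, n2}
  B2 = {m3, n3}
  B3 = {m1, n1}
m0 ∈ B0, n0 ∈ B0 → same block

YES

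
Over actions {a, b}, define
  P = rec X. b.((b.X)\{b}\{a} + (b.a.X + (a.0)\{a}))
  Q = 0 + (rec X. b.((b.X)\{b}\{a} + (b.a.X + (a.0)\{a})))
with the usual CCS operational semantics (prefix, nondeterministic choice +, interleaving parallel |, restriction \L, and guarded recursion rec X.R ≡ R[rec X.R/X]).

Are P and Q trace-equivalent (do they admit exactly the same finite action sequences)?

traces(P) = traces(Q)

P's transition system — 3 states:
  m0 = rec X. b.((b.X)\{b}\{a} + (b.a.X + (a.0)\{a})) ⊢ -b-> m1
  m1 = (b.(rec X. b.((b.X)\{b}\{a} + (b.a.X + (a.0)\{a}))))\{b}\{a} + (b.a.(rec X. b.((b.X)\{b}\{a} + (b.a.X + (a.0)\{a}))) + (a.0)\{a}) ⊢ -b-> m2
  m2 = a.(rec X. b.((b.X)\{b}\{a} + (b.a.X + (a.0)\{a}))) ⊢ -a-> m0
Q's transition system — 4 states:
  n0 = 0 + (rec X. b.((b.X)\{b}\{a} + (b.a.X + (a.0)\{a}))) ⊢ -b-> n1
  n1 = (b.(rec X. b.((b.X)\{b}\{a} + (b.a.X + (a.0)\{a}))))\{b}\{a} + (b.a.(rec X. b.((b.X)\{b}\{a} + (b.a.X + (a.0)\{a}))) + (a.0)\{a}) ⊢ -b-> n2
  n2 = a.(rec X. b.((b.X)\{b}\{a} + (b.a.X + (a.0)\{a}))) ⊢ -a-> n3
  n3 = rec X. b.((b.X)\{b}\{a} + (b.a.X + (a.0)\{a})) ⊢ -b-> n1
Bisimilarity quotient blocks:
  B0 = {m0, n0, n3}
  B1 = {m1, n1}
  B2 = {m2, n2}
m0 ∈ B0, n0 ∈ B0 → same block
Bisimilar ⇒ trace-equivalent.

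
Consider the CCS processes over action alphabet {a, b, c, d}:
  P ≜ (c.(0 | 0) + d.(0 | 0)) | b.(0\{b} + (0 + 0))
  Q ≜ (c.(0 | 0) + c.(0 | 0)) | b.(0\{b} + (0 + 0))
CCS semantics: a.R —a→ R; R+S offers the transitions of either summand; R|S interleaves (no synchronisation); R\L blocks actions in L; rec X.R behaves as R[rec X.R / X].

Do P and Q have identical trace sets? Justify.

traces(P) ≠ traces(Q) — witness ⟨d⟩

LTS(P): 4 reachable states
  p0 = (c.(0 | 0) + d.(0 | 0)) | b.(0\{b} + (0 + 0)) → —b→ p1, —c→ p2, —d→ p2
  p1 = (c.(0 | 0) + d.(0 | 0)) | (0\{b} + (0 + 0)) → —c→ p3, —d→ p3
  p2 = 0 | 0 | b.(0\{b} + (0 + 0)) → —b→ p3
  p3 = 0 | 0 | (0\{b} + (0 + 0)) → (no moves)
LTS(Q): 4 reachable states
  q0 = (c.(0 | 0) + c.(0 | 0)) | b.(0\{b} + (0 + 0)) → —b→ q1, —c→ q2
  q1 = (c.(0 | 0) + c.(0 | 0)) | (0\{b} + (0 + 0)) → —c→ q3
  q2 = 0 | 0 | b.(0\{b} + (0 + 0)) → —b→ q3
  q3 = 0 | 0 | (0\{b} + (0 + 0)) → (no moves)
Trace ⟨d⟩ through P, begin at {p0}:
  [1] d ⇒ {p2}
  P completes σ.
Trace ⟨d⟩ through Q, begin at {q0}:
  [1] d ⇒ ∅  — Q cannot continue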